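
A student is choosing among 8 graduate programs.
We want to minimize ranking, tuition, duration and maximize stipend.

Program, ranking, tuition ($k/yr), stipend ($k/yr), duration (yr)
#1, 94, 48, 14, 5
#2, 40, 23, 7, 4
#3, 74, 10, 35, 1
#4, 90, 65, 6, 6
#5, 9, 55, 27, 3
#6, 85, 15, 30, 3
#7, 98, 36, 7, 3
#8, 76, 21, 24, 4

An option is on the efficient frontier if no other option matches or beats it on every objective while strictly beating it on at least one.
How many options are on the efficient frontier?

3

#1: dominated by #3 (ranking 74≤94, tuition 10≤48, stipend 35≥14, duration 1≤5).
#2: not dominated.
#3: not dominated (best tuition).
#4: dominated by #2 (ranking 40≤90, tuition 23≤65, stipend 7≥6, duration 4≤6).
#5: not dominated (best ranking).
#6: dominated by #3 (ranking 74≤85, tuition 10≤15, stipend 35≥30, duration 1≤3).
#7: dominated by #3 (ranking 74≤98, tuition 10≤36, stipend 35≥7, duration 1≤3).
#8: dominated by #3 (ranking 74≤76, tuition 10≤21, stipend 35≥24, duration 1≤4).
Pareto-optimal: #2, #3, #5 → 3.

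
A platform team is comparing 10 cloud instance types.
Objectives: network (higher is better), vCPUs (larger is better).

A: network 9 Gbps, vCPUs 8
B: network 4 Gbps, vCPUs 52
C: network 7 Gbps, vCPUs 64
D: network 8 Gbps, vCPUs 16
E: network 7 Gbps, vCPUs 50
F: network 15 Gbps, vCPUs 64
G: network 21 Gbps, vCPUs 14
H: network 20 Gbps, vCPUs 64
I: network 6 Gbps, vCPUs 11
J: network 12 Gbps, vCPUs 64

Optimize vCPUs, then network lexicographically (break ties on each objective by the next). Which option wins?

H

First maximize vCPUs: best is 64, kept {C, F, H, J}.
Then maximize network: best is 20, kept {H}.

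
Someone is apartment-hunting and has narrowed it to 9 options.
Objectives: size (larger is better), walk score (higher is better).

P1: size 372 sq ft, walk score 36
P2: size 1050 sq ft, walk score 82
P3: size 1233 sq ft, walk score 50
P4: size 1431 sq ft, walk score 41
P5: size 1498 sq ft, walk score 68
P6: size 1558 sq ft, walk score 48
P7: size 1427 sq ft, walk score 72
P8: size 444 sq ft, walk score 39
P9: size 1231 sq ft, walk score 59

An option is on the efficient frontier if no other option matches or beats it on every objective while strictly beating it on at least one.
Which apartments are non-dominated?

P1: dominated by P2 (size 1050≥372, walk score 82≥36).
P2: not dominated (best walk score).
P3: dominated by P5 (size 1498≥1233, walk score 68≥50).
P4: dominated by P5 (size 1498≥1431, walk score 68≥41).
P5: not dominated.
P6: not dominated (best size).
P7: not dominated.
P8: dominated by P2 (size 1050≥444, walk score 82≥39).
P9: dominated by P5 (size 1498≥1231, walk score 68≥59).

P2, P5, P6, P7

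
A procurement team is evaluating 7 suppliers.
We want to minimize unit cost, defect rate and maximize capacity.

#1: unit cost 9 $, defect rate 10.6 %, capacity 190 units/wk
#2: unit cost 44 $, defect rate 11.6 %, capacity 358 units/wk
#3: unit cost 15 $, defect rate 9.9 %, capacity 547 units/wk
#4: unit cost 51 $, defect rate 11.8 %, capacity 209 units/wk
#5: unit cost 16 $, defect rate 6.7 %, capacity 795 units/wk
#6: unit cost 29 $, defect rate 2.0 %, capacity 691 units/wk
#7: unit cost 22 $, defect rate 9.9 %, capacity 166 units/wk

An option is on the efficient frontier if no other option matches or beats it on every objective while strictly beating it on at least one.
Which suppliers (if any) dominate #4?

#2: unit cost 44≤51, defect rate 11.6≤11.8, capacity 358≥209 — dominates #4.
#3: unit cost 15≤51, defect rate 9.9≤11.8, capacity 547≥209 — dominates #4.
#5: unit cost 16≤51, defect rate 6.7≤11.8, capacity 795≥209 — dominates #4.
#6: unit cost 29≤51, defect rate 2.0≤11.8, capacity 691≥209 — dominates #4.
Others (#1, #7) are each worse than #4 on at least one objective.

#2, #3, #5, #6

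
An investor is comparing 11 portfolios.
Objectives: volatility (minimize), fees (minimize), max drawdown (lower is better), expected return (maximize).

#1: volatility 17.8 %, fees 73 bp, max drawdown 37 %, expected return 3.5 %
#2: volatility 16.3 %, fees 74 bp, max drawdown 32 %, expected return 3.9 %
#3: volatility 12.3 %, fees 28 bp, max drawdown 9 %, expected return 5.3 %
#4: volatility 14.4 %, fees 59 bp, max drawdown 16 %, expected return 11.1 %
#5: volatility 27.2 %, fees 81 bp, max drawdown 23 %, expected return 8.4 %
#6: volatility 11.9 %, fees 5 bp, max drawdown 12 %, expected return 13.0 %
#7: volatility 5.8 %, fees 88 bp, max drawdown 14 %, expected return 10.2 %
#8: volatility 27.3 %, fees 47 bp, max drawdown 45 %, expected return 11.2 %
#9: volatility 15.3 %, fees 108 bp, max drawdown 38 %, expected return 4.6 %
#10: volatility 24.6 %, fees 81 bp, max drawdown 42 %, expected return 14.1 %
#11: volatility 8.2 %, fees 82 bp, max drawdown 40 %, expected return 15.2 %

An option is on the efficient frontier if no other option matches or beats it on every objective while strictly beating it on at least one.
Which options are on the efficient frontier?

#3, #6, #7, #10, #11

#1: dominated by #3 (volatility 12.3≤17.8, fees 28≤73, max drawdown 9≤37, expected return 5.3≥3.5).
#2: dominated by #3 (volatility 12.3≤16.3, fees 28≤74, max drawdown 9≤32, expected return 5.3≥3.9).
#3: not dominated (best max drawdown).
#4: dominated by #6 (volatility 11.9≤14.4, fees 5≤59, max drawdown 12≤16, expected return 13.0≥11.1).
#5: dominated by #4 (volatility 14.4≤27.2, fees 59≤81, max drawdown 16≤23, expected return 11.1≥8.4).
#6: not dominated (best fees).
#7: not dominated (best volatility).
#8: dominated by #6 (volatility 11.9≤27.3, fees 5≤47, max drawdown 12≤45, expected return 13.0≥11.2).
#9: dominated by #3 (volatility 12.3≤15.3, fees 28≤108, max drawdown 9≤38, expected return 5.3≥4.6).
#10: not dominated.
#11: not dominated (best expected return).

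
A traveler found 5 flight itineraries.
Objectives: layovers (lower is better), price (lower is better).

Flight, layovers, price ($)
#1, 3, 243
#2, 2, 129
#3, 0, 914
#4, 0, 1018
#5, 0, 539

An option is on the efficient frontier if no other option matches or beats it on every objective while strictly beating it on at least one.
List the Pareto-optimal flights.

#2, #5

#1: dominated by #2 (layovers 2≤3, price 129≤243).
#2: not dominated (best price).
#3: dominated by #5 (layovers 0≤0, price 539≤914).
#4: dominated by #3 (layovers 0≤0, price 914≤1018).
#5: not dominated.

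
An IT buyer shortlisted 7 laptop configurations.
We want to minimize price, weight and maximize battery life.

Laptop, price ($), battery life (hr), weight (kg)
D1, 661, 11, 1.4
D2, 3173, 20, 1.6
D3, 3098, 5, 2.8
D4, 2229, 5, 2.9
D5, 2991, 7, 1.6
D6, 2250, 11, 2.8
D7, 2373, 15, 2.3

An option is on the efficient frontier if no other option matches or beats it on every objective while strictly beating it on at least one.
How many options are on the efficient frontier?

3

D1: not dominated (best price).
D2: not dominated (best battery life).
D3: dominated by D1 (price 661≤3098, battery life 11≥5, weight 1.4≤2.8).
D4: dominated by D1 (price 661≤2229, battery life 11≥5, weight 1.4≤2.9).
D5: dominated by D1 (price 661≤2991, battery life 11≥7, weight 1.4≤1.6).
D6: dominated by D1 (price 661≤2250, battery life 11≥11, weight 1.4≤2.8).
D7: not dominated.
Pareto-optimal: D1, D2, D7 → 3.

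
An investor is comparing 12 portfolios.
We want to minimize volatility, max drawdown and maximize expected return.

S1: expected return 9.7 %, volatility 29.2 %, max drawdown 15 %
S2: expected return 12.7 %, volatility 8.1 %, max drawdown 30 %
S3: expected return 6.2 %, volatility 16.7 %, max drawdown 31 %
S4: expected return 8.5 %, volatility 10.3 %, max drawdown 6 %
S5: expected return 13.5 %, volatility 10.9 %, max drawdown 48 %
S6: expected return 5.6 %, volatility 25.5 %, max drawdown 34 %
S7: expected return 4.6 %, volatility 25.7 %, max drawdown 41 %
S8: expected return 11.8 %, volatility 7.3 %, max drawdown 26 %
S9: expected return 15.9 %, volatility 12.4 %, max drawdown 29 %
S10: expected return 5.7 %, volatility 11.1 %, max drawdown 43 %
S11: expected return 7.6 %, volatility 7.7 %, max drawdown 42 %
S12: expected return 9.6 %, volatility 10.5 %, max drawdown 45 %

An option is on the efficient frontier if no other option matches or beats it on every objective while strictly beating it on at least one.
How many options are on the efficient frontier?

6

S1: not dominated.
S2: not dominated.
S3: dominated by S2 (expected return 12.7≥6.2, volatility 8.1≤16.7, max drawdown 30≤31).
S4: not dominated (best max drawdown).
S5: not dominated.
S6: dominated by S2 (expected return 12.7≥5.6, volatility 8.1≤25.5, max drawdown 30≤34).
S7: dominated by S2 (expected return 12.7≥4.6, volatility 8.1≤25.7, max drawdown 30≤41).
S8: not dominated (best volatility).
S9: not dominated (best expected return).
S10: dominated by S2 (expected return 12.7≥5.7, volatility 8.1≤11.1, max drawdown 30≤43).
S11: dominated by S8 (expected return 11.8≥7.6, volatility 7.3≤7.7, max drawdown 26≤42).
S12: dominated by S2 (expected return 12.7≥9.6, volatility 8.1≤10.5, max drawdown 30≤45).
Pareto-optimal: S1, S2, S4, S5, S8, S9 → 6.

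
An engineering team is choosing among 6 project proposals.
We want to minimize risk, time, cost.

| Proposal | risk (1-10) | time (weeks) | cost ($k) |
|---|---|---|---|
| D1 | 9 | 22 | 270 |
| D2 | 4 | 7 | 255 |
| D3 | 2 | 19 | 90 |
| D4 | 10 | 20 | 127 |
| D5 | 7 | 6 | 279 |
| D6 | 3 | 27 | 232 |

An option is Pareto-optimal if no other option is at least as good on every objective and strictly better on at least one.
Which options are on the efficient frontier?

D2, D3, D5

D1: dominated by D2 (risk 4≤9, time 7≤22, cost 255≤270).
D2: not dominated.
D3: not dominated (best risk).
D4: dominated by D3 (risk 2≤10, time 19≤20, cost 90≤127).
D5: not dominated (best time).
D6: dominated by D3 (risk 2≤3, time 19≤27, cost 90≤232).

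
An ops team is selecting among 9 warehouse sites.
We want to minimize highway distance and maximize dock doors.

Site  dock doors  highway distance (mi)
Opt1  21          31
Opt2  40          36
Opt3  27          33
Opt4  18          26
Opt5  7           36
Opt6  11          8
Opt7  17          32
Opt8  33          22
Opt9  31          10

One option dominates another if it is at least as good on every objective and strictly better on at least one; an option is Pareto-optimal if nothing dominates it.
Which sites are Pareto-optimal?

Opt2, Opt6, Opt8, Opt9

Opt1: dominated by Opt8 (dock doors 33≥21, highway distance 22≤31).
Opt2: not dominated (best dock doors).
Opt3: dominated by Opt8 (dock doors 33≥27, highway distance 22≤33).
Opt4: dominated by Opt8 (dock doors 33≥18, highway distance 22≤26).
Opt5: dominated by Opt1 (dock doors 21≥7, highway distance 31≤36).
Opt6: not dominated (best highway distance).
Opt7: dominated by Opt1 (dock doors 21≥17, highway distance 31≤32).
Opt8: not dominated.
Opt9: not dominated.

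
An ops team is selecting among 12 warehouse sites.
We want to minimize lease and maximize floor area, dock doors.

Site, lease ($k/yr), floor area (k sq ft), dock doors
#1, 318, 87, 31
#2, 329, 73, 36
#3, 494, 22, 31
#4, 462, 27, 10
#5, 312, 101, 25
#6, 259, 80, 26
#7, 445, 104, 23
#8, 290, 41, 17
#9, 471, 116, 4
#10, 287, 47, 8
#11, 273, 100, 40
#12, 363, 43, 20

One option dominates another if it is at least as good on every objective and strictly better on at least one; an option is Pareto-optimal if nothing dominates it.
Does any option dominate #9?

#1: worse on floor area (87 vs 116).
#2: worse on floor area (73 vs 116).
#3: worse on lease (494 vs 471).
#4: worse on floor area (27 vs 116).
#5: worse on floor area (101 vs 116).
#6: worse on floor area (80 vs 116).
#7: worse on floor area (104 vs 116).
#8: worse on floor area (41 vs 116).
#10: worse on floor area (47 vs 116).
#11: worse on floor area (100 vs 116).
#12: worse on floor area (43 vs 116).
No option is at least as good as #9 on every objective and strictly better on one.

No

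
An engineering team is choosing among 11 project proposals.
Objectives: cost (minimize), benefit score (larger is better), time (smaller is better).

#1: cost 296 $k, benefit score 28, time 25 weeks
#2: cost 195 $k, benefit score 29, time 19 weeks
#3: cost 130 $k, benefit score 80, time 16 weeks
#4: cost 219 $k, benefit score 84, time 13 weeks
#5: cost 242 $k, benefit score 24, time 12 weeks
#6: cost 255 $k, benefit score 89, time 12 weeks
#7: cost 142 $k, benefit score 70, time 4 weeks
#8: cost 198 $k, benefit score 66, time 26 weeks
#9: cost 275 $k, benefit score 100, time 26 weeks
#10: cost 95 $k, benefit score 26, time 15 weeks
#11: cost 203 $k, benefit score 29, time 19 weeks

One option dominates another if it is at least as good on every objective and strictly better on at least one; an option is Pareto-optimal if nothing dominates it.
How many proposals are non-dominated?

6

#1: dominated by #2 (cost 195≤296, benefit score 29≥28, time 19≤25).
#2: dominated by #3 (cost 130≤195, benefit score 80≥29, time 16≤19).
#3: not dominated.
#4: not dominated.
#5: dominated by #7 (cost 142≤242, benefit score 70≥24, time 4≤12).
#6: not dominated.
#7: not dominated (best time).
#8: dominated by #3 (cost 130≤198, benefit score 80≥66, time 16≤26).
#9: not dominated (best benefit score).
#10: not dominated (best cost).
#11: dominated by #2 (cost 195≤203, benefit score 29≥29, time 19≤19).
Pareto-optimal: #3, #4, #6, #7, #9, #10 → 6.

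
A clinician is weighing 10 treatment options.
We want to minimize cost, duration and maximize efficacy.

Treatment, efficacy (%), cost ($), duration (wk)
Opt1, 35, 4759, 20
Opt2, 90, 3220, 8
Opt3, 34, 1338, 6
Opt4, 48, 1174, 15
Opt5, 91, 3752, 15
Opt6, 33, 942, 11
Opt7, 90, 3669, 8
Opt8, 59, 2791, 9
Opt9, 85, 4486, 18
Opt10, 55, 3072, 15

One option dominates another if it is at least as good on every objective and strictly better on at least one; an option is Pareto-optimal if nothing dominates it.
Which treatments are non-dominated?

Opt1: dominated by Opt2 (efficacy 90≥35, cost 3220≤4759, duration 8≤20).
Opt2: not dominated.
Opt3: not dominated (best duration).
Opt4: not dominated.
Opt5: not dominated (best efficacy).
Opt6: not dominated (best cost).
Opt7: dominated by Opt2 (efficacy 90≥90, cost 3220≤3669, duration 8≤8).
Opt8: not dominated.
Opt9: dominated by Opt2 (efficacy 90≥85, cost 3220≤4486, duration 8≤18).
Opt10: dominated by Opt8 (efficacy 59≥55, cost 2791≤3072, duration 9≤15).

Opt2, Opt3, Opt4, Opt5, Opt6, Opt8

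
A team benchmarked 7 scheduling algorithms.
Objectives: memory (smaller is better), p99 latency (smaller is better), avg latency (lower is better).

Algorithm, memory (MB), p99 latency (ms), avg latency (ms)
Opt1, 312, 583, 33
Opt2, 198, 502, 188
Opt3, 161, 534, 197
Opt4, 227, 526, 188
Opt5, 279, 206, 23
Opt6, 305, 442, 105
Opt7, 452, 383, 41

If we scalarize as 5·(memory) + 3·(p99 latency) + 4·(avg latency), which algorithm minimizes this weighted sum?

Opt1: 5·312 + 3·583 + 4·33 = 3441
Opt2: 5·198 + 3·502 + 4·188 = 3248
Opt3: 5·161 + 3·534 + 4·197 = 3195
Opt4: 5·227 + 3·526 + 4·188 = 3465
Opt5: 5·279 + 3·206 + 4·23 = 2105
Opt6: 5·305 + 3·442 + 4·105 = 3271
Opt7: 5·452 + 3·383 + 4·41 = 3573
Lowest: Opt5 at 2105.

Opt5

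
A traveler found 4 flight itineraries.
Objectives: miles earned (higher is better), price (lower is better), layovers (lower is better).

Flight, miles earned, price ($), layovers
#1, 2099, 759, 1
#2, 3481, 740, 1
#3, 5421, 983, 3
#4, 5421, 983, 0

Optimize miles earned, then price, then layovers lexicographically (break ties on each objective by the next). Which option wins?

#4

First maximize miles earned: best is 5421, kept {#3, #4}.
Then minimize price: best is 983, kept {#3, #4}.
Then minimize layovers: best is 0, kept {#4}.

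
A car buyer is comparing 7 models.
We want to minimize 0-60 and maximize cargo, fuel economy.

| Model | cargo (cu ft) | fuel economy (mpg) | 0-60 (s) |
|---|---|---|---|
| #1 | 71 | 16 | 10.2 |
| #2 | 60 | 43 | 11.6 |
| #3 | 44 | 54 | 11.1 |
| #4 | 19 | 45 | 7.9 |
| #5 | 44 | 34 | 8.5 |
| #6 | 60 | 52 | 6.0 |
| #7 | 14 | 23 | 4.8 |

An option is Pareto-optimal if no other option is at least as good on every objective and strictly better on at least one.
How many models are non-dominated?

4

#1: not dominated (best cargo).
#2: dominated by #6 (cargo 60≥60, fuel economy 52≥43, 0-60 6.0≤11.6).
#3: not dominated (best fuel economy).
#4: dominated by #6 (cargo 60≥19, fuel economy 52≥45, 0-60 6.0≤7.9).
#5: dominated by #6 (cargo 60≥44, fuel economy 52≥34, 0-60 6.0≤8.5).
#6: not dominated.
#7: not dominated (best 0-60).
Pareto-optimal: #1, #3, #6, #7 → 4.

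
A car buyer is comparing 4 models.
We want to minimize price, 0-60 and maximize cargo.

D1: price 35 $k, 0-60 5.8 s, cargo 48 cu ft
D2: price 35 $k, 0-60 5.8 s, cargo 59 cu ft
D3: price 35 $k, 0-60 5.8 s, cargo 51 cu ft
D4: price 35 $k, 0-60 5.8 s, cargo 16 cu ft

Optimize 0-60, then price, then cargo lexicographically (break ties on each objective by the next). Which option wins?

First minimize 0-60: best is 5.8, kept {D1, D2, D3, D4}.
Then minimize price: best is 35, kept {D1, D2, D3, D4}.
Then maximize cargo: best is 59, kept {D2}.

D2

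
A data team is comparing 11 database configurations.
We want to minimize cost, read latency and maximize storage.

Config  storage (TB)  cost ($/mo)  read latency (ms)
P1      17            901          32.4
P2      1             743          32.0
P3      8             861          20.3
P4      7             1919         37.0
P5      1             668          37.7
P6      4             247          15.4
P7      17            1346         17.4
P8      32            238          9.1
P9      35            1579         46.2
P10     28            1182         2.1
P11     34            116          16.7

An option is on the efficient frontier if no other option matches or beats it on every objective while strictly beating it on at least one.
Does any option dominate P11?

No

P1: worse on storage (17 vs 34).
P2: worse on storage (1 vs 34).
P3: worse on storage (8 vs 34).
P4: worse on storage (7 vs 34).
P5: worse on storage (1 vs 34).
P6: worse on storage (4 vs 34).
P7: worse on storage (17 vs 34).
P8: worse on storage (32 vs 34).
P9: worse on cost (1579 vs 116).
P10: worse on storage (28 vs 34).
No option is at least as good as P11 on every objective and strictly better on one.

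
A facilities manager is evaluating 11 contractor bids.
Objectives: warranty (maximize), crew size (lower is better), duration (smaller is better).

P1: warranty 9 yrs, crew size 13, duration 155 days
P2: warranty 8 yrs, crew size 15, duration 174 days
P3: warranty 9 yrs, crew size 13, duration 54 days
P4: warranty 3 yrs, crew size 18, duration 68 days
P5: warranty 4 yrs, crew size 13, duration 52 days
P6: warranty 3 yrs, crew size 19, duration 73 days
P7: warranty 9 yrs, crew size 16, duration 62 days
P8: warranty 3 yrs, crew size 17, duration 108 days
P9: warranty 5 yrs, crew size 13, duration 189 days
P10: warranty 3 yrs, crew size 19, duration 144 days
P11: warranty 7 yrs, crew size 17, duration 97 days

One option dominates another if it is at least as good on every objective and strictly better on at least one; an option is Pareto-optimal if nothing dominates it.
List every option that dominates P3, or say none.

none

P1: worse on duration (155 vs 54).
P2: worse on warranty (8 vs 9).
P4: worse on warranty (3 vs 9).
P5: worse on warranty (4 vs 9).
P6: worse on warranty (3 vs 9).
P7: worse on crew size (16 vs 13).
P8: worse on warranty (3 vs 9).
P9: worse on warranty (5 vs 9).
P10: worse on warranty (3 vs 9).
P11: worse on warranty (7 vs 9).
No option dominates P3.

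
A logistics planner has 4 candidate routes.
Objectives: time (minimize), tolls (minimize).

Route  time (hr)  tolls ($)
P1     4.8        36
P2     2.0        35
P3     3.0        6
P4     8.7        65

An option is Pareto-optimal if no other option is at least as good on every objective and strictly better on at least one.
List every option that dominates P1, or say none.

P2: time 2.0≤4.8, tolls 35≤36 — dominates P1.
P3: time 3.0≤4.8, tolls 6≤36 — dominates P1.
Others (P4) are each worse than P1 on at least one objective.

P2, P3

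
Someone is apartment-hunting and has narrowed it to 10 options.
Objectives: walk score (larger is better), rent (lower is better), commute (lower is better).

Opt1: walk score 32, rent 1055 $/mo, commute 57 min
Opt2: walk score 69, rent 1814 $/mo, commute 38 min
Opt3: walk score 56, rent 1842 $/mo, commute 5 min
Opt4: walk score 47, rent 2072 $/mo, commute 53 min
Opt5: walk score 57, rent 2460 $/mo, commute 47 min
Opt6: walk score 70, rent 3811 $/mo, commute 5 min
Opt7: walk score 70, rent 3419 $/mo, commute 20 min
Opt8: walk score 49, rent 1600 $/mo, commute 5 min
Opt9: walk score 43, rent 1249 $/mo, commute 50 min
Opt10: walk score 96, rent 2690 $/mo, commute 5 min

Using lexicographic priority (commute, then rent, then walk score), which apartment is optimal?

Opt8

First minimize commute: best is 5, kept {Opt3, Opt6, Opt8, Opt10}.
Then minimize rent: best is 1600, kept {Opt8}.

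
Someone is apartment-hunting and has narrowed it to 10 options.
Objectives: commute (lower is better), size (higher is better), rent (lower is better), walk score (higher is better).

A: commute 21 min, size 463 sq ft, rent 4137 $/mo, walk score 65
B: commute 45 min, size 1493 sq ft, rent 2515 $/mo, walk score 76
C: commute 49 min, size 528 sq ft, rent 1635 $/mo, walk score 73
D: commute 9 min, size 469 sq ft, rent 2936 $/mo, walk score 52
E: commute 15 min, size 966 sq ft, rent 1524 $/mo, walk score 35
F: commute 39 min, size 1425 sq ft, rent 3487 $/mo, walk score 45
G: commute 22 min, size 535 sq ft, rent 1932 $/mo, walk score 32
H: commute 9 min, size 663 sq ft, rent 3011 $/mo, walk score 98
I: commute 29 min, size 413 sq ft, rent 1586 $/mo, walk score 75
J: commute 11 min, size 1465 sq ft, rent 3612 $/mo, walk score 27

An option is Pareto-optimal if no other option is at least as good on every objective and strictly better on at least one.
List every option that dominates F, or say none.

none

A: worse on size (463 vs 1425).
B: worse on commute (45 vs 39).
C: worse on commute (49 vs 39).
D: worse on size (469 vs 1425).
E: worse on size (966 vs 1425).
G: worse on size (535 vs 1425).
H: worse on size (663 vs 1425).
I: worse on size (413 vs 1425).
J: worse on rent (3612 vs 3487).
No option dominates F.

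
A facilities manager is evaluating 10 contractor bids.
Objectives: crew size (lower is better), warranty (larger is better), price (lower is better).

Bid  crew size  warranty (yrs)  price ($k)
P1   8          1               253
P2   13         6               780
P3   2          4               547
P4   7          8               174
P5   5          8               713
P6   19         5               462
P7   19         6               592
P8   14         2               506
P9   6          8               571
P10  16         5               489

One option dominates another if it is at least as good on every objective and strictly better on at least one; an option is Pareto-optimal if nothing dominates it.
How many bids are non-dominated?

P1: dominated by P4 (crew size 7≤8, warranty 8≥1, price 174≤253).
P2: dominated by P4 (crew size 7≤13, warranty 8≥6, price 174≤780).
P3: not dominated (best crew size).
P4: not dominated (best price).
P5: not dominated.
P6: dominated by P4 (crew size 7≤19, warranty 8≥5, price 174≤462).
P7: dominated by P4 (crew size 7≤19, warranty 8≥6, price 174≤592).
P8: dominated by P4 (crew size 7≤14, warranty 8≥2, price 174≤506).
P9: not dominated.
P10: dominated by P4 (crew size 7≤16, warranty 8≥5, price 174≤489).
Pareto-optimal: P3, P4, P5, P9 → 4.

4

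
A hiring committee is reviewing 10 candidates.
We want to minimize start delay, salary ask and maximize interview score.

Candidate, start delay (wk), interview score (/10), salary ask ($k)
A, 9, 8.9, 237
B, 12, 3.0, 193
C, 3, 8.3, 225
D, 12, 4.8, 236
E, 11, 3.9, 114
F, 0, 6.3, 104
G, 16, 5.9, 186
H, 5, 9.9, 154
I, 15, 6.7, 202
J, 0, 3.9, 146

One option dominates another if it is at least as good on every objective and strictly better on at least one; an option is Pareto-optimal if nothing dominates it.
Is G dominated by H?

Yes

H vs G: start delay 5≤16, interview score 9.9≥5.9, salary ask 154≤186 — H is at least as good on every objective with at least one strict improvement.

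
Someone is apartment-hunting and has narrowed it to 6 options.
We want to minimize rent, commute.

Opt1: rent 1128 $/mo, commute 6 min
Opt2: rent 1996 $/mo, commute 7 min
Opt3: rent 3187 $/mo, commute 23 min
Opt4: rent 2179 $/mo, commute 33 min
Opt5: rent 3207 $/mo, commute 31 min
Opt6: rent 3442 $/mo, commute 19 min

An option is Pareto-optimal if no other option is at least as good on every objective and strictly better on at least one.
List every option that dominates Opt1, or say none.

none

Opt2: worse on rent (1996 vs 1128).
Opt3: worse on rent (3187 vs 1128).
Opt4: worse on rent (2179 vs 1128).
Opt5: worse on rent (3207 vs 1128).
Opt6: worse on rent (3442 vs 1128).
No option dominates Opt1.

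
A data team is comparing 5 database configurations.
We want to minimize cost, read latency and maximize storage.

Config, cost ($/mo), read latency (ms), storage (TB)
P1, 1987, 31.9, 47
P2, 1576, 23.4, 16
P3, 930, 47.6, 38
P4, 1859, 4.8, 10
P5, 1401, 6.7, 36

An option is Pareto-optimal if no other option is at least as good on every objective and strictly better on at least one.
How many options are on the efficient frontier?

4

P1: not dominated (best storage).
P2: dominated by P5 (cost 1401≤1576, read latency 6.7≤23.4, storage 36≥16).
P3: not dominated (best cost).
P4: not dominated (best read latency).
P5: not dominated.
Pareto-optimal: P1, P3, P4, P5 → 4.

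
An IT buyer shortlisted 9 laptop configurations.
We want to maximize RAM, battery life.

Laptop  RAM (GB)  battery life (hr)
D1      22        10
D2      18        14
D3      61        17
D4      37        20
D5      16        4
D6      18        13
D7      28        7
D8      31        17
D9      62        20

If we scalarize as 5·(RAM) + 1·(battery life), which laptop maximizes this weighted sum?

D9

D1: 5·22 + 1·10 = 120
D2: 5·18 + 1·14 = 104
D3: 5·61 + 1·17 = 322
D4: 5·37 + 1·20 = 205
D5: 5·16 + 1·4 = 84
D6: 5·18 + 1·13 = 103
D7: 5·28 + 1·7 = 147
D8: 5·31 + 1·17 = 172
D9: 5·62 + 1·20 = 330
Highest: D9 at 330.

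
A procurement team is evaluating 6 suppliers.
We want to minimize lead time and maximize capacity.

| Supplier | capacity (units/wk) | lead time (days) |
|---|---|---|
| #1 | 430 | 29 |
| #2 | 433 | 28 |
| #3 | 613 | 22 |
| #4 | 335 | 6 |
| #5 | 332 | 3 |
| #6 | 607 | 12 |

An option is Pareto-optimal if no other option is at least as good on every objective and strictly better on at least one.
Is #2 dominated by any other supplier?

Yes

#3 vs #2: capacity 613≥433, lead time 22≤28 — #3 is at least as good on every objective and strictly better on at least one, so #3 dominates #2.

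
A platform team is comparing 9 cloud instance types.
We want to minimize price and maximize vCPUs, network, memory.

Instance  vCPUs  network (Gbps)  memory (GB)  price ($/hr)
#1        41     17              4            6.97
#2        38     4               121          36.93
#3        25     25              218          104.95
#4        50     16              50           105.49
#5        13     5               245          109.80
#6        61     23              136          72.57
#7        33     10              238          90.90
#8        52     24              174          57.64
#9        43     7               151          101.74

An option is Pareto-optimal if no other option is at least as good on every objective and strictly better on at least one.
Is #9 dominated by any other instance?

#8 vs #9: vCPUs 52≥43, network 24≥7, memory 174≥151, price 57.64≤101.74 — #8 is at least as good on every objective and strictly better on at least one, so #8 dominates #9.

Yes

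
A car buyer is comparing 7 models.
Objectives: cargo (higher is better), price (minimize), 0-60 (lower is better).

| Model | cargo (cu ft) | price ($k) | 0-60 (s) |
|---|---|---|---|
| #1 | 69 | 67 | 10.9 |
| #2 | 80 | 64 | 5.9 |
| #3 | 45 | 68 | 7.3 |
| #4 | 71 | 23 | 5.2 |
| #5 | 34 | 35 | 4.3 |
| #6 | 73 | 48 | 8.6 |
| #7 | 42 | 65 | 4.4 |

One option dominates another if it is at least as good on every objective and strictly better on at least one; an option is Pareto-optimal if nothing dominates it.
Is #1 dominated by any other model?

Yes

#2 vs #1: cargo 80≥69, price 64≤67, 0-60 5.9≤10.9 — #2 is at least as good on every objective and strictly better on at least one, so #2 dominates #1.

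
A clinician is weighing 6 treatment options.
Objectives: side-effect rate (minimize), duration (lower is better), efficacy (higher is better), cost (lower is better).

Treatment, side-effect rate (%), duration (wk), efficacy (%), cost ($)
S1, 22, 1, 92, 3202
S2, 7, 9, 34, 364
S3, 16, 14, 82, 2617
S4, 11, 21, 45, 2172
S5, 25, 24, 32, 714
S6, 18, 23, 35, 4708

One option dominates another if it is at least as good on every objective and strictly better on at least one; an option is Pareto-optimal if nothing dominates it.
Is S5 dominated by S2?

S2 vs S5: side-effect rate 7≤25, duration 9≤24, efficacy 34≥32, cost 364≤714 — S2 is at least as good on every objective with at least one strict improvement.

Yes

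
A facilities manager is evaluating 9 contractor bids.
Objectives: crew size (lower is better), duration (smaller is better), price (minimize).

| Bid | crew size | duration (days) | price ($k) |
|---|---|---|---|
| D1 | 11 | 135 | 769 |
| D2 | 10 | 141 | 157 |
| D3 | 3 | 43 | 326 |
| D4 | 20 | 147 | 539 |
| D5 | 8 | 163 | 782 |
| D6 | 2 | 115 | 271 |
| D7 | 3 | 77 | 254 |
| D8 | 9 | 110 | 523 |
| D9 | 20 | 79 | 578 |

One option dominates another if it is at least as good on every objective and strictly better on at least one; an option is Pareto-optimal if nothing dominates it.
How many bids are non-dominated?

D1: dominated by D3 (crew size 3≤11, duration 43≤135, price 326≤769).
D2: not dominated (best price).
D3: not dominated (best duration).
D4: dominated by D2 (crew size 10≤20, duration 141≤147, price 157≤539).
D5: dominated by D3 (crew size 3≤8, duration 43≤163, price 326≤782).
D6: not dominated (best crew size).
D7: not dominated.
D8: dominated by D3 (crew size 3≤9, duration 43≤110, price 326≤523).
D9: dominated by D3 (crew size 3≤20, duration 43≤79, price 326≤578).
Pareto-optimal: D2, D3, D6, D7 → 4.

4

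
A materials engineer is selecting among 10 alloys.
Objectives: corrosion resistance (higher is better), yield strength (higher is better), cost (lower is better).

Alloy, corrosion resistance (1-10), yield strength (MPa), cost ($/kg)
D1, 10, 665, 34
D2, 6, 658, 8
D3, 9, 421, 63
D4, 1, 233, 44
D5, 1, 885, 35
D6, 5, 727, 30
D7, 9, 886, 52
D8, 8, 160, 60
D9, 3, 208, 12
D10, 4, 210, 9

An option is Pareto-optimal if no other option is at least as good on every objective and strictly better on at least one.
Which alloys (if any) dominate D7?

none

D1: worse on yield strength (665 vs 886).
D2: worse on corrosion resistance (6 vs 9).
D3: worse on yield strength (421 vs 886).
D4: worse on corrosion resistance (1 vs 9).
D5: worse on corrosion resistance (1 vs 9).
D6: worse on corrosion resistance (5 vs 9).
D8: worse on corrosion resistance (8 vs 9).
D9: worse on corrosion resistance (3 vs 9).
D10: worse on corrosion resistance (4 vs 9).
No option dominates D7.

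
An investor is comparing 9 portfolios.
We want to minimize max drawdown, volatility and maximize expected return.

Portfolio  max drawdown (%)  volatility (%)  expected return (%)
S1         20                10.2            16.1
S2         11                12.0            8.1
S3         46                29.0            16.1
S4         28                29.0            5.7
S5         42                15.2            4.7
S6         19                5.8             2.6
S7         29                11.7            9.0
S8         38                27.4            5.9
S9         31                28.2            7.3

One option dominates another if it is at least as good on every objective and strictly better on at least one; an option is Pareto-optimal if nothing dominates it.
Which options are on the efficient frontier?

S1, S2, S6

S1: not dominated.
S2: not dominated (best max drawdown).
S3: dominated by S1 (max drawdown 20≤46, volatility 10.2≤29.0, expected return 16.1≥16.1).
S4: dominated by S1 (max drawdown 20≤28, volatility 10.2≤29.0, expected return 16.1≥5.7).
S5: dominated by S1 (max drawdown 20≤42, volatility 10.2≤15.2, expected return 16.1≥4.7).
S6: not dominated (best volatility).
S7: dominated by S1 (max drawdown 20≤29, volatility 10.2≤11.7, expected return 16.1≥9.0).
S8: dominated by S1 (max drawdown 20≤38, volatility 10.2≤27.4, expected return 16.1≥5.9).
S9: dominated by S1 (max drawdown 20≤31, volatility 10.2≤28.2, expected return 16.1≥7.3).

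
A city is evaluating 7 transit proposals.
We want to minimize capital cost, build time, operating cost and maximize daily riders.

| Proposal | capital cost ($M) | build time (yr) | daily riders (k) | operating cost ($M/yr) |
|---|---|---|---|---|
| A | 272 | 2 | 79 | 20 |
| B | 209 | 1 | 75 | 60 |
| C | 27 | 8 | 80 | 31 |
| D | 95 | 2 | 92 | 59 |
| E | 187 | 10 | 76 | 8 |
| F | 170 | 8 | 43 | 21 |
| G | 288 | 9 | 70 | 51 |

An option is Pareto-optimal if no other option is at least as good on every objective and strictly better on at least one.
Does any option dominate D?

A: worse on capital cost (272 vs 95).
B: worse on capital cost (209 vs 95).
C: worse on build time (8 vs 2).
E: worse on capital cost (187 vs 95).
F: worse on capital cost (170 vs 95).
G: worse on capital cost (288 vs 95).
No option is at least as good as D on every objective and strictly better on one.

No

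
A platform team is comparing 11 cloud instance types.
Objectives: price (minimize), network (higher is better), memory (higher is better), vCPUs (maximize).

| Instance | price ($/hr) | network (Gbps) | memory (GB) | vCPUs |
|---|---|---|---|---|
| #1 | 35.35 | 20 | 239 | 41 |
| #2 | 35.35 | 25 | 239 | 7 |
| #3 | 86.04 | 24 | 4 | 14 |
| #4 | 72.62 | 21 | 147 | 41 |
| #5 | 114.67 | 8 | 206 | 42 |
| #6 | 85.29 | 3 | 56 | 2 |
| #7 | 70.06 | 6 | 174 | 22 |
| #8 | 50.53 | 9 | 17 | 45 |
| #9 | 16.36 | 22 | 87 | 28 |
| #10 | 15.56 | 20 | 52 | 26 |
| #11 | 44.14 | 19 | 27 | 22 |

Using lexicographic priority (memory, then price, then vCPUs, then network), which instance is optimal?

#1

First maximize memory: best is 239, kept {#1, #2}.
Then minimize price: best is 35.35, kept {#1, #2}.
Then maximize vCPUs: best is 41, kept {#1}.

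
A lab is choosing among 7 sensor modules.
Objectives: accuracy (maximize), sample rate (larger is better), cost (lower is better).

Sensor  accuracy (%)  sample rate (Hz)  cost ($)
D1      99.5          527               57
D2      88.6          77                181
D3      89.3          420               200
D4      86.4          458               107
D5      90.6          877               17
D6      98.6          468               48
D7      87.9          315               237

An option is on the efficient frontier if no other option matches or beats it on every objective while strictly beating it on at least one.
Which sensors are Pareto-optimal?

D1, D5, D6

D1: not dominated (best accuracy).
D2: dominated by D1 (accuracy 99.5≥88.6, sample rate 527≥77, cost 57≤181).
D3: dominated by D1 (accuracy 99.5≥89.3, sample rate 527≥420, cost 57≤200).
D4: dominated by D1 (accuracy 99.5≥86.4, sample rate 527≥458, cost 57≤107).
D5: not dominated (best sample rate).
D6: not dominated.
D7: dominated by D1 (accuracy 99.5≥87.9, sample rate 527≥315, cost 57≤237).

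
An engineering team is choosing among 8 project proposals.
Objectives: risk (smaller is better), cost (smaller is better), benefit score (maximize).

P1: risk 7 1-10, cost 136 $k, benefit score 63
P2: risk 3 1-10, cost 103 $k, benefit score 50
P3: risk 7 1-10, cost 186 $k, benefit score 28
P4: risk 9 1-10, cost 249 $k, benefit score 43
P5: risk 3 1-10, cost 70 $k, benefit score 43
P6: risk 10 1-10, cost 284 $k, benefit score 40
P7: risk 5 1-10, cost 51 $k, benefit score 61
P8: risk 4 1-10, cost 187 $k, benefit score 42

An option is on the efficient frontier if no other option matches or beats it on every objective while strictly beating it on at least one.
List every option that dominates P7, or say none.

P1: worse on risk (7 vs 5).
P2: worse on cost (103 vs 51).
P3: worse on risk (7 vs 5).
P4: worse on risk (9 vs 5).
P5: worse on cost (70 vs 51).
P6: worse on risk (10 vs 5).
P8: worse on cost (187 vs 51).
No option dominates P7.

none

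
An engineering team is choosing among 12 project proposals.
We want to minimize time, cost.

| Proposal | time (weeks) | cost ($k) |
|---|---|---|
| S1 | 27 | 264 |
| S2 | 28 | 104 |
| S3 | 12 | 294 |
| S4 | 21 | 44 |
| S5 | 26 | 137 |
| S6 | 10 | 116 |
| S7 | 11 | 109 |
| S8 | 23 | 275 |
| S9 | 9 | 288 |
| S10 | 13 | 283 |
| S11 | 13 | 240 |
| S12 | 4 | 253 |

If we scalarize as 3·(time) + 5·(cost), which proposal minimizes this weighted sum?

S1: 3·27 + 5·264 = 1401
S2: 3·28 + 5·104 = 604
S3: 3·12 + 5·294 = 1506
S4: 3·21 + 5·44 = 283
S5: 3·26 + 5·137 = 763
S6: 3·10 + 5·116 = 610
S7: 3·11 + 5·109 = 578
S8: 3·23 + 5·275 = 1444
S9: 3·9 + 5·288 = 1467
S10: 3·13 + 5·283 = 1454
S11: 3·13 + 5·240 = 1239
S12: 3·4 + 5·253 = 1277
Lowest: S4 at 283.

S4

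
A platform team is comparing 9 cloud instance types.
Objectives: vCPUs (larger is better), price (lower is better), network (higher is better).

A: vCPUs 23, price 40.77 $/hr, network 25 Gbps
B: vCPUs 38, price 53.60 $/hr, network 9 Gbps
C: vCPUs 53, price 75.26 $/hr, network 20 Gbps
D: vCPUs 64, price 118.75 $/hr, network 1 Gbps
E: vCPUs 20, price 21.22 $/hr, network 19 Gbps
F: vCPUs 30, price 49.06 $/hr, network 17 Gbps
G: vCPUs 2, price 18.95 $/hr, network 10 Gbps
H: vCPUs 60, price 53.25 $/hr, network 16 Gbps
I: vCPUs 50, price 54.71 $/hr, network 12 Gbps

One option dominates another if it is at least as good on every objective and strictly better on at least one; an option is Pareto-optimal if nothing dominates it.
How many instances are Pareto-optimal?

7

A: not dominated (best network).
B: dominated by H (vCPUs 60≥38, price 53.25≤53.60, network 16≥9).
C: not dominated.
D: not dominated (best vCPUs).
E: not dominated.
F: not dominated.
G: not dominated (best price).
H: not dominated.
I: dominated by H (vCPUs 60≥50, price 53.25≤54.71, network 16≥12).
Pareto-optimal: A, C, D, E, F, G, H → 7.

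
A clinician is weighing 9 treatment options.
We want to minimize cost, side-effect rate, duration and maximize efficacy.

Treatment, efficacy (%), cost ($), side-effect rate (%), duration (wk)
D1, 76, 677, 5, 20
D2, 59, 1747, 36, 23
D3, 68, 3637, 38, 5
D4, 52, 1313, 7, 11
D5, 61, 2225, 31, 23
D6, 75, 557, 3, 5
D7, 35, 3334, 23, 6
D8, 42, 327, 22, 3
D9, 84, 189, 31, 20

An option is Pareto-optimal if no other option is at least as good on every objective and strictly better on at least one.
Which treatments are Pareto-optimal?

D1, D6, D8, D9

D1: not dominated.
D2: dominated by D1 (efficacy 76≥59, cost 677≤1747, side-effect rate 5≤36, duration 20≤23).
D3: dominated by D6 (efficacy 75≥68, cost 557≤3637, side-effect rate 3≤38, duration 5≤5).
D4: dominated by D6 (efficacy 75≥52, cost 557≤1313, side-effect rate 3≤7, duration 5≤11).
D5: dominated by D1 (efficacy 76≥61, cost 677≤2225, side-effect rate 5≤31, duration 20≤23).
D6: not dominated (best side-effect rate).
D7: dominated by D6 (efficacy 75≥35, cost 557≤3334, side-effect rate 3≤23, duration 5≤6).
D8: not dominated (best duration).
D9: not dominated (best efficacy).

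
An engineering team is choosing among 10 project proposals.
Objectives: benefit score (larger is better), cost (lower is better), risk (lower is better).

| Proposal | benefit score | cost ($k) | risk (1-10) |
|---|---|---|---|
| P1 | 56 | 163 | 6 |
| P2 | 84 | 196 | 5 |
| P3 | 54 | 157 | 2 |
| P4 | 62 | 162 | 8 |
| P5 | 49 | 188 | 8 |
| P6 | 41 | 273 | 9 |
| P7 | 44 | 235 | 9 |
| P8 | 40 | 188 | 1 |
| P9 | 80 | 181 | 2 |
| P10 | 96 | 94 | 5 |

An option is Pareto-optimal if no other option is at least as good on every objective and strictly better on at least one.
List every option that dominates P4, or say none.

P10: benefit score 96≥62, cost 94≤162, risk 5≤8 — dominates P4.
Others (P1, P2, P3, P5, P6, P7, P8, P9) are each worse than P4 on at least one objective.

P10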